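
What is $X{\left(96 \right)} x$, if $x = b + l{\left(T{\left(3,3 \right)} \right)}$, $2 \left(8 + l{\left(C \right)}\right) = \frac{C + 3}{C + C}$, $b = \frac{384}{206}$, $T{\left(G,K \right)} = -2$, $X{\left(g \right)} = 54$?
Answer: $- \frac{139293}{412} \approx -338.09$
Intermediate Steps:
$b = \frac{192}{103}$ ($b = 384 \cdot \frac{1}{206} = \frac{192}{103} \approx 1.8641$)
$l{\left(C \right)} = -8 + \frac{3 + C}{4 C}$ ($l{\left(C \right)} = -8 + \frac{\left(C + 3\right) \frac{1}{C + C}}{2} = -8 + \frac{\left(3 + C\right) \frac{1}{2 C}}{2} = -8 + \frac{\frac{1}{2} \frac{1}{C} \left(3 + C\right)}{2} = -8 + \frac{3 + C}{4 C}$)
$x = - \frac{5159}{824}$ ($x = \frac{192}{103} + \frac{3 - -62}{4 \left(-2\right)} = \frac{192}{103} + \frac{1}{4} \left(- \frac{1}{2}\right) \left(3 + 62\right) = \frac{192}{103} + \frac{1}{4} \left(- \frac{1}{2}\right) 65 = \frac{192}{103} - \frac{65}{8} = - \frac{5159}{824} \approx -6.2609$)
$X{\left(96 \right)} x = 54 \left(- \frac{5159}{824}\right) = - \frac{139293}{412}$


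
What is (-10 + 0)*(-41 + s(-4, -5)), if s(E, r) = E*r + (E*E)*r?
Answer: 1010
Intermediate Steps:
s(E, r) = E*r + r*E² (s(E, r) = E*r + E²*r = E*r + r*E²)
(-10 + 0)*(-41 + s(-4, -5)) = (-10 + 0)*(-41 - 4*(-5)*(1 - 4)) = -10*(-41 - 4*(-5)*(-3)) = -10*(-41 - 60) = -10*(-101) = 1010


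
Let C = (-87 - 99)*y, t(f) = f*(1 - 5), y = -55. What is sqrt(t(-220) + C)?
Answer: sqrt(11110) ≈ 105.40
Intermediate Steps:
t(f) = -4*f (t(f) = f*(-4) = -4*f)
C = 10230 (C = (-87 - 99)*(-55) = -186*(-55) = 10230)
sqrt(t(-220) + C) = sqrt(-4*(-220) + 10230) = sqrt(880 + 10230) = sqrt(11110)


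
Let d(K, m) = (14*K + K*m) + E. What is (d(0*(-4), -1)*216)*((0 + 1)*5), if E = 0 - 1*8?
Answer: -8640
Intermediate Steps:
E = -8 (E = 0 - 8 = -8)
d(K, m) = -8 + 14*K + K*m (d(K, m) = (14*K + K*m) - 8 = -8 + 14*K + K*m)
(d(0*(-4), -1)*216)*((0 + 1)*5) = ((-8 + 14*(0*(-4)) + (0*(-4))*(-1))*216)*((0 + 1)*5) = ((-8 + 14*0 + 0*(-1))*216)*(1*5) = ((-8 + 0 + 0)*216)*5 = -8*216*5 = -1728*5 = -8640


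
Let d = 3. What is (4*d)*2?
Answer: 24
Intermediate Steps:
(4*d)*2 = (4*3)*2 = 12*2 = 24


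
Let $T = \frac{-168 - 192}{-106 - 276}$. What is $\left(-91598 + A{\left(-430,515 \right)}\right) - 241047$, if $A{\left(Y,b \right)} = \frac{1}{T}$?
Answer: $- \frac{59875909}{180} \approx -3.3264 \cdot 10^{5}$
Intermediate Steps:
$T = \frac{180}{191}$ ($T = - \frac{360}{-382} = \left(-360\right) \left(- \frac{1}{382}\right) = \frac{180}{191} \approx 0.94241$)
$A{\left(Y,b \right)} = \frac{191}{180}$ ($A{\left(Y,b \right)} = \frac{1}{\frac{180}{191}} = \frac{191}{180}$)
$\left(-91598 + A{\left(-430,515 \right)}\right) - 241047 = \left(-91598 + \frac{191}{180}\right) - 241047 = - \frac{16487449}{180} - 241047 = - \frac{59875909}{180}$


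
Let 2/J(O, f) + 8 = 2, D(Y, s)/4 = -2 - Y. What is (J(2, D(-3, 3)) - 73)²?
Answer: 48400/9 ≈ 5377.8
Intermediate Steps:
D(Y, s) = -8 - 4*Y (D(Y, s) = 4*(-2 - Y) = -8 - 4*Y)
J(O, f) = -⅓ (J(O, f) = 2/(-8 + 2) = 2/(-6) = 2*(-⅙) = -⅓)
(J(2, D(-3, 3)) - 73)² = (-⅓ - 73)² = (-220/3)² = 48400/9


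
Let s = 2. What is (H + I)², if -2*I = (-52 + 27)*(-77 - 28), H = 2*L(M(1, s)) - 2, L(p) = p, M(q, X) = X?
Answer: 6869641/4 ≈ 1.7174e+6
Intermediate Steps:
H = 2 (H = 2*2 - 2 = 4 - 2 = 2)
I = -2625/2 (I = -(-52 + 27)*(-77 - 28)/2 = -(-25)*(-105)/2 = -½*2625 = -2625/2 ≈ -1312.5)
(H + I)² = (2 - 2625/2)² = (-2621/2)² = 6869641/4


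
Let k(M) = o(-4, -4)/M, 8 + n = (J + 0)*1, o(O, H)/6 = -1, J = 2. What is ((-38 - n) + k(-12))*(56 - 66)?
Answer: 315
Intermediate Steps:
o(O, H) = -6 (o(O, H) = 6*(-1) = -6)
n = -6 (n = -8 + (2 + 0)*1 = -8 + 2*1 = -8 + 2 = -6)
k(M) = -6/M
((-38 - n) + k(-12))*(56 - 66) = ((-38 - 1*(-6)) - 6/(-12))*(56 - 66) = ((-38 + 6) - 6*(-1/12))*(-10) = (-32 + ½)*(-10) = -63/2*(-10) = 315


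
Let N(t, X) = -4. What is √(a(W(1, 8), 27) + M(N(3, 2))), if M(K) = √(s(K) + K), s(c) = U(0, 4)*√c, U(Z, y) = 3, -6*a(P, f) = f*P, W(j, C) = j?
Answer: √(-18 + 4*√2*√(-2 + 3*I))/2 ≈ 0.62219 + 1.9026*I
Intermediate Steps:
a(P, f) = -P*f/6 (a(P, f) = -f*P/6 = -P*f/6)
s(c) = 3*√c
M(K) = √(K + 3*√K) (M(K) = √(3*√K + K) = √(K + 3*√K))
√(a(W(1, 8), 27) + M(N(3, 2))) = √(-⅙*1*27 + √(-4 + 3*√(-4))) = √(-9/2 + √(-4 + 3*(2*I))) = √(-9/2 + √(-4 + 6*I))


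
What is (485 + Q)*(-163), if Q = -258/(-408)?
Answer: -5382749/68 ≈ -79158.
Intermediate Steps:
Q = 43/68 (Q = -258*(-1/408) = 43/68 ≈ 0.63235)
(485 + Q)*(-163) = (485 + 43/68)*(-163) = (33023/68)*(-163) = -5382749/68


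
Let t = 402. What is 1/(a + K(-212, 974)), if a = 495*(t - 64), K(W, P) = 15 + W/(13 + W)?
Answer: 199/33297887 ≈ 5.9764e-6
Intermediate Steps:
K(W, P) = 15 + W/(13 + W)
a = 167310 (a = 495*(402 - 64) = 495*338 = 167310)
1/(a + K(-212, 974)) = 1/(167310 + (195 + 16*(-212))/(13 - 212)) = 1/(167310 + (195 - 3392)/(-199)) = 1/(167310 - 1/199*(-3197)) = 1/(167310 + 3197/199) = 1/(33297887/199) = 199/33297887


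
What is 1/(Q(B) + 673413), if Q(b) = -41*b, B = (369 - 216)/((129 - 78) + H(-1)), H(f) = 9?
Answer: 20/13466169 ≈ 1.4852e-6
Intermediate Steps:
B = 51/20 (B = (369 - 216)/((129 - 78) + 9) = 153/(51 + 9) = 153/60 = 153*(1/60) = 51/20 ≈ 2.5500)
1/(Q(B) + 673413) = 1/(-41*51/20 + 673413) = 1/(-2091/20 + 673413) = 1/(13466169/20) = 20/13466169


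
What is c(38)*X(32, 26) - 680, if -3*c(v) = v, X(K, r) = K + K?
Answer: -4472/3 ≈ -1490.7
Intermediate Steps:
X(K, r) = 2*K
c(v) = -v/3
c(38)*X(32, 26) - 680 = (-⅓*38)*(2*32) - 680 = -38/3*64 - 680 = -2432/3 - 680 = -4472/3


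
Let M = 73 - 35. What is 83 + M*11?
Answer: 501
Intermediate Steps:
M = 38
83 + M*11 = 83 + 38*11 = 83 + 418 = 501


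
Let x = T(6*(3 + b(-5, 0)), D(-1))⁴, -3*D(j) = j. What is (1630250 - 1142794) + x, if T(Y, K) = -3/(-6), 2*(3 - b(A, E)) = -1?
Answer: 7799297/16 ≈ 4.8746e+5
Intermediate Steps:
b(A, E) = 7/2 (b(A, E) = 3 - ½*(-1) = 3 + ½ = 7/2)
D(j) = -j/3
T(Y, K) = ½ (T(Y, K) = -3*(-⅙) = ½)
x = 1/16 (x = (½)⁴ = 1/16 ≈ 0.062500)
(1630250 - 1142794) + x = (1630250 - 1142794) + 1/16 = 487456 + 1/16 = 7799297/16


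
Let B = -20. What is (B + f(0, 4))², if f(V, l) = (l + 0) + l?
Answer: 144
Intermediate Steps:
f(V, l) = 2*l (f(V, l) = l + l = 2*l)
(B + f(0, 4))² = (-20 + 2*4)² = (-20 + 8)² = (-12)² = 144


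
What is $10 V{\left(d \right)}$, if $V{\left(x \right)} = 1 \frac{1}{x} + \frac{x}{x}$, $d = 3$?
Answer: $\frac{40}{3} \approx 13.333$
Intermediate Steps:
$V{\left(x \right)} = 1 + \frac{1}{x}$ ($V{\left(x \right)} = \frac{1}{x} + 1 = 1 + \frac{1}{x}$)
$10 V{\left(d \right)} = 10 \frac{1 + 3}{3} = 10 \cdot \frac{1}{3} \cdot 4 = 10 \cdot \frac{4}{3} = \frac{40}{3}$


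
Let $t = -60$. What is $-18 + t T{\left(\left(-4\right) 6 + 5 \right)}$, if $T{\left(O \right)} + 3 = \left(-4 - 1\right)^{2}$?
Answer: $-1338$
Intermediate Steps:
$T{\left(O \right)} = 22$ ($T{\left(O \right)} = -3 + \left(-4 - 1\right)^{2} = -3 + \left(-5\right)^{2} = -3 + 25 = 22$)
$-18 + t T{\left(\left(-4\right) 6 + 5 \right)} = -18 - 1320 = -1338$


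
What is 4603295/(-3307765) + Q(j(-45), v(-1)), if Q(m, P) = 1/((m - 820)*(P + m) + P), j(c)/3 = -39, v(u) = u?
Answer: -101792000782/73144607445 ≈ -1.3917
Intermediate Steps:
j(c) = -117 (j(c) = 3*(-39) = -117)
Q(m, P) = 1/(P + (-820 + m)*(P + m)) (Q(m, P) = 1/((-820 + m)*(P + m) + P) = 1/(P + (-820 + m)*(P + m)))
4603295/(-3307765) + Q(j(-45), v(-1)) = 4603295/(-3307765) + 1/((-117)**2 - 820*(-117) - 819*(-1) - 1*(-117)) = 4603295*(-1/3307765) + 1/(13689 + 95940 + 819 + 117) = -920659/661553 + 1/110565 = -101792000782/73144607445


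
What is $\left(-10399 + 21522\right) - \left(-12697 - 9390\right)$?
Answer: $33210$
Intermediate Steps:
$\left(-10399 + 21522\right) - \left(-12697 - 9390\right) = 11123 - \left(-12697 - 9390\right) = 11123 - -22087 = 11123 + 22087 = 33210$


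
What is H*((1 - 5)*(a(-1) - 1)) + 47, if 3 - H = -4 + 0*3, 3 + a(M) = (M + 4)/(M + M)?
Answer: 201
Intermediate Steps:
a(M) = -3 + (4 + M)/(2*M) (a(M) = -3 + (M + 4)/(M + M) = -3 + (4 + M)/((2*M)) = -3 + (4 + M)*(1/(2*M)) = -3 + (4 + M)/(2*M))
H = 7 (H = 3 - (-4 + 0*3) = 3 - (-4 + 0) = 3 - 1*(-4) = 3 + 4 = 7)
H*((1 - 5)*(a(-1) - 1)) + 47 = 7*((1 - 5)*((-5/2 + 2/(-1)) - 1)) + 47 = 7*(-4*((-5/2 + 2*(-1)) - 1)) + 47 = 7*(-4*((-5/2 - 2) - 1)) + 47 = 7*(-4*(-9/2 - 1)) + 47 = 7*(-4*(-11/2)) + 47 = 7*22 + 47 = 154 + 47 = 201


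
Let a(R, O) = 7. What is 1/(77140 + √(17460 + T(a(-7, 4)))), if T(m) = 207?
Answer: 77140/5950561933 - 3*√1963/5950561933 ≈ 1.2941e-5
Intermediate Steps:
1/(77140 + √(17460 + T(a(-7, 4)))) = 1/(77140 + √(17460 + 207)) = 1/(77140 + √17667) = 1/(77140 + 3*√1963)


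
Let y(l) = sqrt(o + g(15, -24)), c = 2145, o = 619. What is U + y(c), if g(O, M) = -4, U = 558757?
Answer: 558757 + sqrt(615) ≈ 5.5878e+5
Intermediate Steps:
y(l) = sqrt(615) (y(l) = sqrt(619 - 4) = sqrt(615))
U + y(c) = 558757 + sqrt(615)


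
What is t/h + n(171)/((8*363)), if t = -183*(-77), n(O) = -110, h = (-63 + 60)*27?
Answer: -206713/1188 ≈ -174.00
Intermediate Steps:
h = -81 (h = -3*27 = -81)
t = 14091
t/h + n(171)/((8*363)) = 14091/(-81) - 110/(8*363) = 14091*(-1/81) - 110/2904 = -4697/27 - 110*1/2904 = -4697/27 - 5/132 = -206713/1188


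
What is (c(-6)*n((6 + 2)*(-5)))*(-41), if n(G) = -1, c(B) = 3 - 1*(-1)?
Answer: 164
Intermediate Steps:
c(B) = 4 (c(B) = 3 + 1 = 4)
(c(-6)*n((6 + 2)*(-5)))*(-41) = (4*(-1))*(-41) = -4*(-41) = 164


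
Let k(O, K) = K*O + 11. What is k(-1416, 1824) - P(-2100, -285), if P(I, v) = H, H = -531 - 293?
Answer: -2581949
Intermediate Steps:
k(O, K) = 11 + K*O
H = -824
P(I, v) = -824
k(-1416, 1824) - P(-2100, -285) = (11 + 1824*(-1416)) - 1*(-824) = (11 - 2582784) + 824 = -2582773 + 824 = -2581949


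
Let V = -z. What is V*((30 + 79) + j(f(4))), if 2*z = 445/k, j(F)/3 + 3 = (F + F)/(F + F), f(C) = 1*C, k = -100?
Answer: 9167/40 ≈ 229.18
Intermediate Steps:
f(C) = C
j(F) = -6 (j(F) = -9 + 3*((F + F)/(F + F)) = -9 + 3*((2*F)/((2*F))) = -9 + 3*((2*F)*(1/(2*F))) = -9 + 3*1 = -9 + 3 = -6)
z = -89/40 (z = (445/(-100))/2 = (445*(-1/100))/2 = (1/2)*(-89/20) = -89/40 ≈ -2.2250)
V = 89/40 (V = -1*(-89/40) = 89/40 ≈ 2.2250)
V*((30 + 79) + j(f(4))) = 89*((30 + 79) - 6)/40 = 89*(109 - 6)/40 = (89/40)*103 = 9167/40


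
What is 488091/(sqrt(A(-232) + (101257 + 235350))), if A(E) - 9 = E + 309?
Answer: 162697*sqrt(336693)/112231 ≈ 841.17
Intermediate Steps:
A(E) = 318 + E (A(E) = 9 + (E + 309) = 9 + (309 + E) = 318 + E)
488091/(sqrt(A(-232) + (101257 + 235350))) = 488091/(sqrt((318 - 232) + (101257 + 235350))) = 488091/(sqrt(86 + 336607)) = 488091/(sqrt(336693)) = 488091*(sqrt(336693)/336693) = 162697*sqrt(336693)/112231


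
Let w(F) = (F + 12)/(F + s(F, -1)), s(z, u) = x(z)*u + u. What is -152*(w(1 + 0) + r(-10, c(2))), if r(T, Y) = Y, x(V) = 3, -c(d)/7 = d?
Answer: 8360/3 ≈ 2786.7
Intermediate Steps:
c(d) = -7*d
s(z, u) = 4*u (s(z, u) = 3*u + u = 4*u)
w(F) = (12 + F)/(-4 + F) (w(F) = (F + 12)/(F + 4*(-1)) = (12 + F)/(F - 4) = (12 + F)/(-4 + F))
-152*(w(1 + 0) + r(-10, c(2))) = -152*((12 + (1 + 0))/(-4 + (1 + 0)) - 7*2) = -152*((12 + 1)/(-4 + 1) - 14) = -152*(13/(-3) - 14) = -152*(-1/3*13 - 14) = -152*(-13/3 - 14) = -152*(-55/3) = 8360/3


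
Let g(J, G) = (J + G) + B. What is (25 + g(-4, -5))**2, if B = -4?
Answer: 144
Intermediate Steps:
g(J, G) = -4 + G + J (g(J, G) = (J + G) - 4 = (G + J) - 4 = -4 + G + J)
(25 + g(-4, -5))**2 = (25 + (-4 - 5 - 4))**2 = (25 - 13)**2 = 12**2 = 144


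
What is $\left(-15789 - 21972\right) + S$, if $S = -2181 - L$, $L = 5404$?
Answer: $-45346$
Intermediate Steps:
$S = -7585$ ($S = -2181 - 5404 = -7585$)
$\left(-15789 - 21972\right) + S = \left(-15789 - 21972\right) - 7585 = -37761 - 7585 = -45346$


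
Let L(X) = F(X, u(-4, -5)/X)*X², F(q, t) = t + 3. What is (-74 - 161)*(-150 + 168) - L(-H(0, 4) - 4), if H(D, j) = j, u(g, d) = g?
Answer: -4454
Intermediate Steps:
F(q, t) = 3 + t
L(X) = X²*(3 - 4/X) (L(X) = (3 - 4/X)*X² = X²*(3 - 4/X))
(-74 - 161)*(-150 + 168) - L(-H(0, 4) - 4) = (-74 - 161)*(-150 + 168) - (-1*4 - 4)*(-4 + 3*(-1*4 - 4)) = -235*18 - (-4 - 4)*(-4 + 3*(-4 - 4)) = -4230 - (-8)*(-4 + 3*(-8)) = -4230 - (-8)*(-4 - 24) = -4230 - (-8)*(-28) = -4230 - 1*224 = -4230 - 224 = -4454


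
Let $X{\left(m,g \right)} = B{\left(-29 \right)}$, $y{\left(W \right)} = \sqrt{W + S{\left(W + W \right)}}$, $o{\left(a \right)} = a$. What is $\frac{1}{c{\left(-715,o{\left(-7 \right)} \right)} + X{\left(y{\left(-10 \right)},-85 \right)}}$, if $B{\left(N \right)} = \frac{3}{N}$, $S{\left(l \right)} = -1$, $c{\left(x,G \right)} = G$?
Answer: $- \frac{29}{206} \approx -0.14078$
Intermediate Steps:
$y{\left(W \right)} = \sqrt{-1 + W}$ ($y{\left(W \right)} = \sqrt{W - 1} = \sqrt{-1 + W}$)
$X{\left(m,g \right)} = - \frac{3}{29}$ ($X{\left(m,g \right)} = \frac{3}{-29} = 3 \left(- \frac{1}{29}\right) = - \frac{3}{29}$)
$\frac{1}{c{\left(-715,o{\left(-7 \right)} \right)} + X{\left(y{\left(-10 \right)},-85 \right)}} = \frac{1}{-7 - \frac{3}{29}} = \frac{1}{- \frac{206}{29}} = - \frac{29}{206}$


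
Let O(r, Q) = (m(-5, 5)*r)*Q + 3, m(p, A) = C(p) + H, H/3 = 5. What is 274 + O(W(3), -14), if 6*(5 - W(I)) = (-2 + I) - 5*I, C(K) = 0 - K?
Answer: -5329/3 ≈ -1776.3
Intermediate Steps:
H = 15 (H = 3*5 = 15)
C(K) = -K
W(I) = 16/3 + 2*I/3 (W(I) = 5 - ((-2 + I) - 5*I)/6 = 5 - (-2 - 4*I)/6 = 5 + (⅓ + 2*I/3) = 16/3 + 2*I/3)
m(p, A) = 15 - p (m(p, A) = -p + 15 = 15 - p)
O(r, Q) = 3 + 20*Q*r (O(r, Q) = ((15 - 1*(-5))*r)*Q + 3 = ((15 + 5)*r)*Q + 3 = (20*r)*Q + 3 = 20*Q*r + 3 = 3 + 20*Q*r)
274 + O(W(3), -14) = 274 + (3 + 20*(-14)*(16/3 + (⅔)*3)) = 274 + (3 + 20*(-14)*(16/3 + 2)) = 274 + (3 + 20*(-14)*(22/3)) = 274 + (3 - 6160/3) = 274 - 6151/3 = -5329/3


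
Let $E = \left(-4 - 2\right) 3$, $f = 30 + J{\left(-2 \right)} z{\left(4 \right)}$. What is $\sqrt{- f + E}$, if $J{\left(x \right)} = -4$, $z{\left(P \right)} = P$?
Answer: $4 i \sqrt{2} \approx 5.6569 i$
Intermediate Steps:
$f = 14$ ($f = 30 - 16 = 14$)
$E = -18$ ($E = \left(-4 - 2\right) 3 = \left(-6\right) 3 = -18$)
$\sqrt{- f + E} = \sqrt{\left(-1\right) 14 - 18} = \sqrt{-14 - 18} = \sqrt{-32} = 4 i \sqrt{2}$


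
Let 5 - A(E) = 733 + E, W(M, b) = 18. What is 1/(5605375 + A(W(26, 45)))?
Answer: 1/5604629 ≈ 1.7842e-7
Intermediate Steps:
A(E) = -728 - E (A(E) = 5 - (733 + E) = 5 + (-733 - E) = -728 - E)
1/(5605375 + A(W(26, 45))) = 1/(5605375 + (-728 - 1*18)) = 1/(5605375 + (-728 - 18)) = 1/(5605375 - 746) = 1/5604629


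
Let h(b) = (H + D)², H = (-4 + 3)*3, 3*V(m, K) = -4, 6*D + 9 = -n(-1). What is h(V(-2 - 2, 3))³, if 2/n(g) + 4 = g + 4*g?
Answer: 195930594145441/24794911296 ≈ 7902.0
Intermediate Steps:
n(g) = 2/(-4 + 5*g) (n(g) = 2/(-4 + (g + 4*g)) = 2/(-4 + 5*g))
D = -79/54 (D = -3/2 + (-2/(-4 + 5*(-1)))/6 = -3/2 + (-2/(-4 - 5))/6 = -3/2 + (-2/(-9))/6 = -3/2 + (-2*(-1)/9)/6 = -3/2 + (-1*(-2/9))/6 = -3/2 + (⅙)*(2/9) = -3/2 + 1/27 = -79/54 ≈ -1.4630)
V(m, K) = -4/3 (V(m, K) = (⅓)*(-4) = -4/3)
H = -3 (H = -1*3 = -3)
h(b) = 58081/2916 (h(b) = (-3 - 79/54)² = (-241/54)² = 58081/2916)
h(V(-2 - 2, 3))³ = (58081/2916)³ = 195930594145441/24794911296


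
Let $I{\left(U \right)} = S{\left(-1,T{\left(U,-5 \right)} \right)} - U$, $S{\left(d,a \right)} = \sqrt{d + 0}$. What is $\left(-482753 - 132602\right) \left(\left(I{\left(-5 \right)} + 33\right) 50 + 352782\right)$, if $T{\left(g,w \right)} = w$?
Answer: $-218255342110 - 30767750 i \approx -2.1826 \cdot 10^{11} - 3.0768 \cdot 10^{7} i$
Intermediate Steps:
$S{\left(d,a \right)} = \sqrt{d}$
$I{\left(U \right)} = i - U$ ($I{\left(U \right)} = \sqrt{-1} - U = i - U$)
$\left(-482753 - 132602\right) \left(\left(I{\left(-5 \right)} + 33\right) 50 + 352782\right) = \left(-482753 - 132602\right) \left(\left(\left(i - -5\right) + 33\right) 50 + 352782\right) = - 615355 \left(\left(\left(i + 5\right) + 33\right) 50 + 352782\right) = - 615355 \left(\left(\left(5 + i\right) + 33\right) 50 + 352782\right) = - 615355 \left(\left(38 + i\right) 50 + 352782\right) = - 615355 \left(\left(1900 + 50 i\right) + 352782\right) = - 615355 \left(354682 + 50 i\right) = -218255342110 - 30767750 i$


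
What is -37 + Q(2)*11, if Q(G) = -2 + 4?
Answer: -15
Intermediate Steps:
Q(G) = 2
-37 + Q(2)*11 = -37 + 2*11 = -37 + 22 = -15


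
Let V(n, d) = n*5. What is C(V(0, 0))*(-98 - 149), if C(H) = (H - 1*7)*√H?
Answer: 0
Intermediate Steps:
V(n, d) = 5*n
C(H) = √H*(-7 + H) (C(H) = (H - 7)*√H = (-7 + H)*√H = √H*(-7 + H))
C(V(0, 0))*(-98 - 149) = (√(5*0)*(-7 + 5*0))*(-98 - 149) = (√0*(-7 + 0))*(-247) = (0*(-7))*(-247) = 0*(-247) = 0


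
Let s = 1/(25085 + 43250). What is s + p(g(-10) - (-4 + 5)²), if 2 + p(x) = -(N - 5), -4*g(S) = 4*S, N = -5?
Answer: 546681/68335 ≈ 8.0000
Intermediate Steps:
g(S) = -S
s = 1/68335 ≈ 1.4634e-5
p(x) = 8 (p(x) = -2 - (-5 - 5) = -2 - 1*(-10) = -2 + 10 = 8)
s + p(g(-10) - (-4 + 5)²) = 1/68335 + 8 = 546681/68335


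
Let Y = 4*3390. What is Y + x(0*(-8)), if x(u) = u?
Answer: 13560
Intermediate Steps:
Y = 13560
Y + x(0*(-8)) = 13560 + 0*(-8) = 13560 + 0 = 13560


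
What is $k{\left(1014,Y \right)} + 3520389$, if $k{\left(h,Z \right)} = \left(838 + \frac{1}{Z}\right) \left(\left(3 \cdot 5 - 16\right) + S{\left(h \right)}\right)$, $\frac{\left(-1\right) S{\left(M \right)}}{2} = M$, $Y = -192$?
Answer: $\frac{349458733}{192} \approx 1.8201 \cdot 10^{6}$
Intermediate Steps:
$S{\left(M \right)} = - 2 M$
$k{\left(h,Z \right)} = \left(-1 - 2 h\right) \left(838 + \frac{1}{Z}\right)$ ($k{\left(h,Z \right)} = \left(838 + \frac{1}{Z}\right) \left(\left(3 \cdot 5 - 16\right) - 2 h\right) = \left(838 + \frac{1}{Z}\right) \left(\left(15 - 16\right) - 2 h\right) = \left(838 + \frac{1}{Z}\right) \left(-1 - 2 h\right) = \left(-1 - 2 h\right) \left(838 + \frac{1}{Z}\right)$)
$k{\left(1014,Y \right)} + 3520389 = \left(-838 - \frac{1}{-192} - 1699464 - \frac{2028}{-192}\right) + 3520389 = \left(-838 - - \frac{1}{192} - 1699464 - 2028 \left(- \frac{1}{192}\right)\right) + 3520389 = \left(-838 + \frac{1}{192} - 1699464 + \frac{169}{16}\right) + 3520389 = - \frac{326455955}{192} + 3520389 = \frac{349458733}{192}$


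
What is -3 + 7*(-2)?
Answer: -17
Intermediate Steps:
-3 + 7*(-2) = -3 - 14 = -17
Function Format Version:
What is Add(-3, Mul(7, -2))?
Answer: -17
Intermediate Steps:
Add(-3, Mul(7, -2)) = Add(-3, -14) = -17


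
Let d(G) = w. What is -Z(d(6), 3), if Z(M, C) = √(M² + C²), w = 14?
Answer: -√205 ≈ -14.318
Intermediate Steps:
d(G) = 14
Z(M, C) = √(C² + M²)
-Z(d(6), 3) = -√(3² + 14²) = -√(9 + 196) = -√205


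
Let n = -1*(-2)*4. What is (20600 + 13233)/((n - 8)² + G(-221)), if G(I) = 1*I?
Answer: -33833/221 ≈ -153.09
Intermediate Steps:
G(I) = I
n = 8 (n = 2*4 = 8)
(20600 + 13233)/((n - 8)² + G(-221)) = (20600 + 13233)/((8 - 8)² - 221) = 33833/(0² - 221) = 33833/(0 - 221) = 33833/(-221) = 33833*(-1/221) = -33833/221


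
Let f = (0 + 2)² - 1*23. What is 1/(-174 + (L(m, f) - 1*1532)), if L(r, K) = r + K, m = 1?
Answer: -1/1724 ≈ -0.00058005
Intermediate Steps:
f = -19 (f = 2² - 23 = 4 - 23 = -19)
L(r, K) = K + r
1/(-174 + (L(m, f) - 1*1532)) = 1/(-174 + ((-19 + 1) - 1*1532)) = 1/(-174 + (-18 - 1532)) = 1/(-174 - 1550) = 1/(-1724) = -1/1724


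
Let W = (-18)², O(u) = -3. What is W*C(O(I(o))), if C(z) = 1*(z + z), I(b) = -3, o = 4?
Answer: -1944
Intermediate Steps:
W = 324
C(z) = 2*z (C(z) = 1*(2*z) = 2*z)
W*C(O(I(o))) = 324*(2*(-3)) = 324*(-6) = -1944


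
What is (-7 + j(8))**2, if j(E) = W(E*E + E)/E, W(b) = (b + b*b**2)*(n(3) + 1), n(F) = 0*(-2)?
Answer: 2176968964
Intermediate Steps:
n(F) = 0
W(b) = b + b**3 (W(b) = (b + b*b**2)*(0 + 1) = (b + b**3)*1 = b + b**3)
j(E) = (E + E**2 + (E + E**2)**3)/E (j(E) = ((E*E + E) + (E*E + E)**3)/E = ((E**2 + E) + (E**2 + E)**3)/E = ((E + E**2) + (E + E**2)**3)/E = (E + E**2 + (E + E**2)**3)/E)
(-7 + j(8))**2 = (-7 + (1 + 8)*(1 + 8**2*(1 + 8)**2))**2 = (-7 + 9*(1 + 64*9**2))**2 = (-7 + 9*(1 + 64*81))**2 = (-7 + 9*(1 + 5184))**2 = (-7 + 9*5185)**2 = (-7 + 46665)**2 = 46658**2 = 2176968964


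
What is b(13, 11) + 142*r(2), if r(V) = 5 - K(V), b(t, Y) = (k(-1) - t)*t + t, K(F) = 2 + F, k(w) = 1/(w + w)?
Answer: -41/2 ≈ -20.500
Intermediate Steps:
k(w) = 1/(2*w)
b(t, Y) = t + t*(-½ - t) (b(t, Y) = ((½)/(-1) - t)*t + t = ((½)*(-1) - t)*t + t = (-½ - t)*t + t = t*(-½ - t) + t = t + t*(-½ - t))
r(V) = 3 - V (r(V) = 5 - (2 + V) = 5 + (-2 - V) = 3 - V)
b(13, 11) + 142*r(2) = 13*(½ - 1*13) + 142*(3 - 1*2) = 13*(½ - 13) + 142*(3 - 2) = 13*(-25/2) + 142*1 = -325/2 + 142 = -41/2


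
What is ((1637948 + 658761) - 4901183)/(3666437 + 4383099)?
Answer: -1302237/4024768 ≈ -0.32356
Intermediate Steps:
((1637948 + 658761) - 4901183)/(3666437 + 4383099) = (2296709 - 4901183)/8049536 = -2604474*1/8049536 = -1302237/4024768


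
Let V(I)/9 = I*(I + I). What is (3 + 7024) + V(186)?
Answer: 629755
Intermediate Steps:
V(I) = 18*I² (V(I) = 9*(I*(I + I)) = 9*(I*(2*I)) = 9*(2*I²) = 18*I²)
(3 + 7024) + V(186) = (3 + 7024) + 18*186² = 7027 + 18*34596 = 7027 + 622728 = 629755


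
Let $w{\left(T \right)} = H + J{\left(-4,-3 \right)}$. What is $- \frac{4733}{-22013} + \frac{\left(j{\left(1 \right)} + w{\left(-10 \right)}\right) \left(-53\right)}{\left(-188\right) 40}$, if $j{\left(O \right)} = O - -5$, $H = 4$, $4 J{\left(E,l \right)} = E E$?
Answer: $\frac{25962903}{82768880} \approx 0.31368$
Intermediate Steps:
$J{\left(E,l \right)} = \frac{E^{2}}{4}$ ($J{\left(E,l \right)} = \frac{E E}{4} = \frac{E^{2}}{4}$)
$j{\left(O \right)} = 5 + O$ ($j{\left(O \right)} = O + 5 = 5 + O$)
$w{\left(T \right)} = 8$ ($w{\left(T \right)} = 4 + \frac{\left(-4\right)^{2}}{4} = 4 + \frac{1}{4} \cdot 16 = 4 + 4 = 8$)
$- \frac{4733}{-22013} + \frac{\left(j{\left(1 \right)} + w{\left(-10 \right)}\right) \left(-53\right)}{\left(-188\right) 40} = - \frac{4733}{-22013} + \frac{\left(\left(5 + 1\right) + 8\right) \left(-53\right)}{\left(-188\right) 40} = \left(-4733\right) \left(- \frac{1}{22013}\right) + \frac{\left(6 + 8\right) \left(-53\right)}{-7520} = \frac{4733}{22013} + 14 \left(-53\right) \left(- \frac{1}{7520}\right) = \frac{4733}{22013} - - \frac{371}{3760} = \frac{4733}{22013} + \frac{371}{3760} = \frac{25962903}{82768880}$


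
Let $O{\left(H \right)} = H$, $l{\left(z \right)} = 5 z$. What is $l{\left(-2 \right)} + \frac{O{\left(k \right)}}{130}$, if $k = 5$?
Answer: $- \frac{259}{26} \approx -9.9615$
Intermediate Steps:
$l{\left(-2 \right)} + \frac{O{\left(k \right)}}{130} = 5 \left(-2\right) + \frac{1}{130} \cdot 5 = -10 + \frac{1}{130} \cdot 5 = -10 + \frac{1}{26} = - \frac{259}{26}$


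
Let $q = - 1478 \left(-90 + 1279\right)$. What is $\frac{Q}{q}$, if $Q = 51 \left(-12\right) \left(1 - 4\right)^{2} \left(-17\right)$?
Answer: $- \frac{46818}{878671} \approx -0.053283$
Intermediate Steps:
$q = -1757342$ ($q = \left(-1478\right) 1189 = -1757342$)
$Q = 93636$ ($Q = - 612 \left(-3\right)^{2} \left(-17\right) = \left(-612\right) 9 \left(-17\right) = \left(-5508\right) \left(-17\right) = 93636$)
$\frac{Q}{q} = \frac{93636}{-1757342} = 93636 \left(- \frac{1}{1757342}\right) = - \frac{46818}{878671}$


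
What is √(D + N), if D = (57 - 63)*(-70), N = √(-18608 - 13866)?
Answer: √(420 + I*√32474) ≈ 20.941 + 4.3027*I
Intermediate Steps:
N = I*√32474 (N = √(-32474) = I*√32474 ≈ 180.21*I)
D = 420 (D = -6*(-70) = 420)
√(D + N) = √(420 + I*√32474)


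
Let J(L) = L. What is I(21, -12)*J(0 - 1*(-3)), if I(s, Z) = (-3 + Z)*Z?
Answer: 540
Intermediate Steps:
I(s, Z) = Z*(-3 + Z)
I(21, -12)*J(0 - 1*(-3)) = (-12*(-3 - 12))*(0 - 1*(-3)) = (-12*(-15))*(0 + 3) = 180*3 = 540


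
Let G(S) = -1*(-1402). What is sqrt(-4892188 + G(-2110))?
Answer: I*sqrt(4890786) ≈ 2211.5*I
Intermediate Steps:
G(S) = 1402
sqrt(-4892188 + G(-2110)) = sqrt(-4892188 + 1402) = sqrt(-4890786) = I*sqrt(4890786)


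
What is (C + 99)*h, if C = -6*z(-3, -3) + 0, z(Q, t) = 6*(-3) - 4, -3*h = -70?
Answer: 5390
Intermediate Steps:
h = 70/3 (h = -⅓*(-70) = 70/3 ≈ 23.333)
z(Q, t) = -22 (z(Q, t) = -18 - 4 = -22)
C = 132 (C = -6*(-22) + 0 = 132 + 0 = 132)
(C + 99)*h = (132 + 99)*(70/3) = 231*(70/3) = 5390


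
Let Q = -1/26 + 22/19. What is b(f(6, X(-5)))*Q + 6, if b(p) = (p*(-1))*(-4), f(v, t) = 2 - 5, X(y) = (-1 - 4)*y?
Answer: -1836/247 ≈ -7.4332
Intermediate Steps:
X(y) = -5*y
f(v, t) = -3
Q = 553/494 (Q = -1*1/26 + 22*(1/19) = -1/26 + 22/19 = 553/494 ≈ 1.1194)
b(p) = 4*p (b(p) = -p*(-4) = 4*p)
b(f(6, X(-5)))*Q + 6 = (4*(-3))*(553/494) + 6 = -12*553/494 + 6 = -3318/247 + 6 = -1836/247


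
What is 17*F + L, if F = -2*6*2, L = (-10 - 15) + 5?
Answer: -428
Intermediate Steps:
L = -20 (L = -25 + 5 = -20)
F = -24 (F = -12*2 = -24)
17*F + L = 17*(-24) - 20 = -408 - 20 = -428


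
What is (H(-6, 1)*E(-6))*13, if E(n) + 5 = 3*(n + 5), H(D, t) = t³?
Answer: -104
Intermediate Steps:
E(n) = 10 + 3*n (E(n) = -5 + 3*(n + 5) = -5 + 3*(5 + n) = -5 + (15 + 3*n) = 10 + 3*n)
(H(-6, 1)*E(-6))*13 = (1³*(10 + 3*(-6)))*13 = (1*(10 - 18))*13 = (1*(-8))*13 = -8*13 = -104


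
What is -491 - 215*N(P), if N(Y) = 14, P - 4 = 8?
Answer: -3501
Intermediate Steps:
P = 12 (P = 4 + 8 = 12)
-491 - 215*N(P) = -491 - 215*14 = -491 - 3010 = -3501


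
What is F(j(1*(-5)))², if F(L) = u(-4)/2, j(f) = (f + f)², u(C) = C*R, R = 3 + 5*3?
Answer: 1296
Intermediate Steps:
R = 18 (R = 3 + 15 = 18)
u(C) = 18*C (u(C) = C*18 = 18*C)
j(f) = 4*f² (j(f) = (2*f)² = 4*f²)
F(L) = -36 (F(L) = (18*(-4))/2 = -72*½ = -36)
F(j(1*(-5)))² = (-36)² = 1296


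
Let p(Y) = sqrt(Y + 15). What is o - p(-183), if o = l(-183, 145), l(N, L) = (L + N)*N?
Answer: 6954 - 2*I*sqrt(42) ≈ 6954.0 - 12.961*I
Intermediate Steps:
l(N, L) = N*(L + N)
p(Y) = sqrt(15 + Y)
o = 6954 (o = -183*(145 - 183) = -183*(-38) = 6954)
o - p(-183) = 6954 - sqrt(15 - 183) = 6954 - sqrt(-168) = 6954 - 2*I*sqrt(42)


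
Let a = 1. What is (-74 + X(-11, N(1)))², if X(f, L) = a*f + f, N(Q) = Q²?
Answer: 9216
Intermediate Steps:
X(f, L) = 2*f (X(f, L) = 1*f + f = f + f = 2*f)
(-74 + X(-11, N(1)))² = (-74 + 2*(-11))² = (-74 - 22)² = (-96)² = 9216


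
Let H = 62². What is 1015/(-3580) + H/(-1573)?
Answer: -3071623/1126268 ≈ -2.7273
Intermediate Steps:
H = 3844
1015/(-3580) + H/(-1573) = 1015/(-3580) + 3844/(-1573) = 1015*(-1/3580) + 3844*(-1/1573) = -203/716 - 3844/1573 = -3071623/1126268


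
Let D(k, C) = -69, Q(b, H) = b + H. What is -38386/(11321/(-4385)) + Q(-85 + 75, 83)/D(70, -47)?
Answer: 11613433657/781149 ≈ 14867.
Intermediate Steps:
Q(b, H) = H + b
-38386/(11321/(-4385)) + Q(-85 + 75, 83)/D(70, -47) = -38386/(11321/(-4385)) + (83 + (-85 + 75))/(-69) = -38386/(11321*(-1/4385)) + (83 - 10)*(-1/69) = -38386/(-11321/4385) + 73*(-1/69) = -38386*(-4385/11321) - 73/69 = 168322610/11321 - 73/69 = 11613433657/781149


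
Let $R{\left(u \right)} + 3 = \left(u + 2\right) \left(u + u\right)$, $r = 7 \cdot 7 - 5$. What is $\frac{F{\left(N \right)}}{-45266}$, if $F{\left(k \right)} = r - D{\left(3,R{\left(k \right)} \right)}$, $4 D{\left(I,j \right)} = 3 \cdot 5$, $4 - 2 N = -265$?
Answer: $- \frac{161}{181064} \approx -0.00088919$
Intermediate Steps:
$N = \frac{269}{2}$ ($N = 2 - - \frac{265}{2} = 2 + \frac{265}{2} = \frac{269}{2} \approx 134.5$)
$r = 44$ ($r = 49 - 5 = 44$)
$R{\left(u \right)} = -3 + 2 u \left(2 + u\right)$ ($R{\left(u \right)} = -3 + \left(u + 2\right) \left(u + u\right) = -3 + \left(2 + u\right) 2 u = -3 + 2 u \left(2 + u\right)$)
$D{\left(I,j \right)} = \frac{15}{4}$ ($D{\left(I,j \right)} = \frac{3 \cdot 5}{4} = \frac{1}{4} \cdot 15 = \frac{15}{4}$)
$F{\left(k \right)} = \frac{161}{4}$ ($F{\left(k \right)} = 44 - \frac{15}{4} = \frac{161}{4}$)
$\frac{F{\left(N \right)}}{-45266} = \frac{161}{4 \left(-45266\right)} = \frac{161}{4} \left(- \frac{1}{45266}\right) = - \frac{161}{181064}$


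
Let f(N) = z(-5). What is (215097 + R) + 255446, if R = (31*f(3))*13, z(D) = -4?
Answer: 468931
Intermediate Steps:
f(N) = -4
R = -1612 (R = (31*(-4))*13 = -124*13 = -1612)
(215097 + R) + 255446 = (215097 - 1612) + 255446 = 213485 + 255446 = 468931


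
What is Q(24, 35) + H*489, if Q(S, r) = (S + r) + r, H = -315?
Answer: -153941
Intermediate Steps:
Q(S, r) = S + 2*r
Q(24, 35) + H*489 = (24 + 2*35) - 315*489 = (24 + 70) - 154035 = 94 - 154035 = -153941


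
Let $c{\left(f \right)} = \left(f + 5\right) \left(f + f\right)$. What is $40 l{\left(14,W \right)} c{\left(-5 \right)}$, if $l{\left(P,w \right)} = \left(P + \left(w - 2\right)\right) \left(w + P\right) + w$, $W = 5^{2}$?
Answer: $0$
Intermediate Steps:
$c{\left(f \right)} = 2 f \left(5 + f\right)$ ($c{\left(f \right)} = \left(5 + f\right) 2 f = 2 f \left(5 + f\right)$)
$W = 25$
$l{\left(P,w \right)} = w + \left(P + w\right) \left(-2 + P + w\right)$ ($l{\left(P,w \right)} = \left(P + \left(-2 + w\right)\right) \left(P + w\right) + w = \left(-2 + P + w\right) \left(P + w\right) + w = \left(P + w\right) \left(-2 + P + w\right) + w = w + \left(P + w\right) \left(-2 + P + w\right)$)
$40 l{\left(14,W \right)} c{\left(-5 \right)} = 40 \left(14^{2} + 25^{2} - 25 - 28 + 2 \cdot 14 \cdot 25\right) 2 \left(-5\right) \left(5 - 5\right) = 40 \left(196 + 625 - 25 - 28 + 700\right) 2 \left(-5\right) 0 = 40 \cdot 1468 \cdot 0 = 58720 \cdot 0 = 0$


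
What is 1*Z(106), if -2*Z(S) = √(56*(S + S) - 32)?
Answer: -4*√185 ≈ -54.406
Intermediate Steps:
Z(S) = -√(-32 + 112*S)/2 (Z(S) = -√(56*(S + S) - 32)/2 = -√(56*(2*S) - 32)/2 = -√(112*S - 32)/2 = -√(-32 + 112*S)/2)
1*Z(106) = 1*(-2*√(-2 + 7*106)) = 1*(-2*√(-2 + 742)) = 1*(-4*√185) = -4*√185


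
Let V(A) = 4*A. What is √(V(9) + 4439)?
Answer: 5*√179 ≈ 66.895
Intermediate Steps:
√(V(9) + 4439) = √(4*9 + 4439) = √(36 + 4439) = √4475 = 5*√179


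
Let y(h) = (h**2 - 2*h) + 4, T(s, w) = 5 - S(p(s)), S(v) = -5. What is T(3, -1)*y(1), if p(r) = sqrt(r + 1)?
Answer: 30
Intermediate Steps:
p(r) = sqrt(1 + r)
T(s, w) = 10 (T(s, w) = 5 - 1*(-5) = 5 + 5 = 10)
y(h) = 4 + h**2 - 2*h
T(3, -1)*y(1) = 10*(4 + 1**2 - 2*1) = 10*(4 + 1 - 2) = 10*3 = 30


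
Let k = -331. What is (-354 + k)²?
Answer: 469225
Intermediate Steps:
(-354 + k)² = (-354 - 331)² = (-685)² = 469225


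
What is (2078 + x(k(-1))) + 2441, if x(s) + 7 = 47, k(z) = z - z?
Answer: 4559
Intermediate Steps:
k(z) = 0
x(s) = 40 (x(s) = -7 + 47 = 40)
(2078 + x(k(-1))) + 2441 = (2078 + 40) + 2441 = 2118 + 2441 = 4559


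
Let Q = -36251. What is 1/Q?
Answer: -1/36251 ≈ -2.7585e-5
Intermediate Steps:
1/Q = 1/(-36251) = -1/36251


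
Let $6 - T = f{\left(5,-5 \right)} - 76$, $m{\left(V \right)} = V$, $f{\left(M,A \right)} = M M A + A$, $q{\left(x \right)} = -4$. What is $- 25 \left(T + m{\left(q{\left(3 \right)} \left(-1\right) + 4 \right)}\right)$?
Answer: $-5500$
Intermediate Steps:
$f{\left(M,A \right)} = A + A M^{2}$ ($f{\left(M,A \right)} = M^{2} A + A = A M^{2} + A = A + A M^{2}$)
$T = 212$ ($T = 6 - \left(- 5 \left(1 + 5^{2}\right) - 76\right) = 6 - \left(- 5 \left(1 + 25\right) - 76\right) = 6 - \left(\left(-5\right) 26 - 76\right) = 6 - \left(-130 - 76\right) = 6 - -206 = 6 + 206 = 212$)
$- 25 \left(T + m{\left(q{\left(3 \right)} \left(-1\right) + 4 \right)}\right) = - 25 \left(212 + \left(\left(-4\right) \left(-1\right) + 4\right)\right) = - 25 \left(212 + \left(4 + 4\right)\right) = - 25 \left(212 + 8\right) = \left(-25\right) 220 = -5500$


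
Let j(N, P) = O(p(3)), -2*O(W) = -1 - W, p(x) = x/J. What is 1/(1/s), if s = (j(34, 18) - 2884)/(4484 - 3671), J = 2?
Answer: -11531/3252 ≈ -3.5458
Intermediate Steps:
p(x) = x/2
O(W) = ½ + W/2 (O(W) = -(-1 - W)/2 = ½ + W/2)
j(N, P) = 5/4 (j(N, P) = ½ + ((½)*3)/2 = ½ + (½)*(3/2) = ½ + ¾ = 5/4)
s = -11531/3252 (s = (5/4 - 2884)/(4484 - 3671) = -11531/4/813 = -11531/4*1/813 = -11531/3252 ≈ -3.5458)
1/(1/s) = 1/(1/(-11531/3252)) = 1/(-3252/11531) = -11531/3252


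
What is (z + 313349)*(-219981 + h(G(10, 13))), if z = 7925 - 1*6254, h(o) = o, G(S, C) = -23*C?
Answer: -69392605600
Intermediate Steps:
z = 1671 (z = 7925 - 6254 = 1671)
(z + 313349)*(-219981 + h(G(10, 13))) = (1671 + 313349)*(-219981 - 23*13) = 315020*(-219981 - 299) = 315020*(-220280) = -69392605600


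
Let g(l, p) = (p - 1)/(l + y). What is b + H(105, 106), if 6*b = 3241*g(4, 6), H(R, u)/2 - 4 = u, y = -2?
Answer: 18845/12 ≈ 1570.4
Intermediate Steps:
H(R, u) = 8 + 2*u
g(l, p) = (-1 + p)/(-2 + l) (g(l, p) = (p - 1)/(l - 2) = (-1 + p)/(-2 + l))
b = 16205/12 (b = (3241*((-1 + 6)/(-2 + 4)))/6 = (3241*(5/2))/6 = (1/6)*(16205/2) = 16205/12 ≈ 1350.4)
b + H(105, 106) = 16205/12 + (8 + 2*106) = 16205/12 + (8 + 212) = 16205/12 + 220 = 18845/12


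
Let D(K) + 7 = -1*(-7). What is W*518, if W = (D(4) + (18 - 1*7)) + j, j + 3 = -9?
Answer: -518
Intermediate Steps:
j = -12 (j = -3 - 9 = -12)
D(K) = 0 (D(K) = -7 - 1*(-7) = -7 + 7 = 0)
W = -1 (W = (0 + (18 - 1*7)) - 12 = (0 + (18 - 7)) - 12 = (0 + 11) - 12 = 11 - 12 = -1)
W*518 = -1*518 = -518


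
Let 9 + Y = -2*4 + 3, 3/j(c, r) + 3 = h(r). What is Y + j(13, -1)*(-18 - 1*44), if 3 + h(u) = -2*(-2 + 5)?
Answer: 3/2 ≈ 1.5000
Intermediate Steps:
h(u) = -9 (h(u) = -3 - 2*(-2 + 5) = -3 - 2*3 = -3 - 6 = -9)
j(c, r) = -1/4 (j(c, r) = 3/(-3 - 9) = 3/(-12) = 3*(-1/12) = -1/4)
Y = -14 (Y = -9 + (-2*4 + 3) = -9 + (-8 + 3) = -9 - 5 = -14)
Y + j(13, -1)*(-18 - 1*44) = -14 - (-18 - 1*44)/4 = -14 - (-18 - 44)/4 = -14 - 1/4*(-62) = -14 + 31/2 = 3/2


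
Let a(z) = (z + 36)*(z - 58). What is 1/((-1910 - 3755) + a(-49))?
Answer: -1/4274 ≈ -0.00023397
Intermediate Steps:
a(z) = (-58 + z)*(36 + z) (a(z) = (36 + z)*(-58 + z) = (-58 + z)*(36 + z))
1/((-1910 - 3755) + a(-49)) = 1/((-1910 - 3755) + (-2088 + (-49)² - 22*(-49))) = 1/(-5665 + (-2088 + 2401 + 1078)) = 1/(-5665 + 1391) = 1/(-4274) = -1/4274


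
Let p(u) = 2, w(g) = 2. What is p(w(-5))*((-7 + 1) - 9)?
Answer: -30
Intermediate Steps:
p(w(-5))*((-7 + 1) - 9) = 2*((-7 + 1) - 9) = 2*(-6 - 9) = 2*(-15) = -30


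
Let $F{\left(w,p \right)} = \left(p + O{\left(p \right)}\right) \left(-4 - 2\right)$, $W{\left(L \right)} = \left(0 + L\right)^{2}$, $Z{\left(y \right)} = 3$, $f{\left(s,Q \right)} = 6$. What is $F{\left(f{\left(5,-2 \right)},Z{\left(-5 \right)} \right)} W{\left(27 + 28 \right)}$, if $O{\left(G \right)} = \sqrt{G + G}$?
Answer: $-54450 - 18150 \sqrt{6} \approx -98908.0$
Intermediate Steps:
$O{\left(G \right)} = \sqrt{2} \sqrt{G}$ ($O{\left(G \right)} = \sqrt{2 G} = \sqrt{2} \sqrt{G}$)
$W{\left(L \right)} = L^{2}$
$F{\left(w,p \right)} = - 6 p - 6 \sqrt{2} \sqrt{p}$ ($F{\left(w,p \right)} = \left(p + \sqrt{2} \sqrt{p}\right) \left(-4 - 2\right) = \left(p + \sqrt{2} \sqrt{p}\right) \left(-6\right) = - 6 p - 6 \sqrt{2} \sqrt{p}$)
$F{\left(f{\left(5,-2 \right)},Z{\left(-5 \right)} \right)} W{\left(27 + 28 \right)} = \left(\left(-6\right) 3 - 6 \sqrt{2} \sqrt{3}\right) \left(27 + 28\right)^{2} = \left(-18 - 6 \sqrt{6}\right) 55^{2} = \left(-18 - 6 \sqrt{6}\right) 3025 = -54450 - 18150 \sqrt{6}$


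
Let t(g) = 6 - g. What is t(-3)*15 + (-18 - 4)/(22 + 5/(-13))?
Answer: 37649/281 ≈ 133.98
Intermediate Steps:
t(-3)*15 + (-18 - 4)/(22 + 5/(-13)) = (6 - 1*(-3))*15 + (-18 - 4)/(22 + 5/(-13)) = (6 + 3)*15 - 22/(22 + 5*(-1/13)) = 9*15 - 22/(22 - 5/13) = 135 - 22/281/13 = 135 - 22*13/281 = 135 - 286/281 = 37649/281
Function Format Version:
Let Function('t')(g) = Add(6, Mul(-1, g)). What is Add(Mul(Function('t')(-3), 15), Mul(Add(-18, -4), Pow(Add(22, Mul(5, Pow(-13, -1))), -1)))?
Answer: Rational(37649, 281) ≈ 133.98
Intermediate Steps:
Add(Mul(Function('t')(-3), 15), Mul(Add(-18, -4), Pow(Add(22, Mul(5, Pow(-13, -1))), -1))) = Add(Mul(Add(6, Mul(-1, -3)), 15), Mul(Add(-18, -4), Pow(Add(22, Mul(5, Pow(-13, -1))), -1))) = Add(Mul(Add(6, 3), 15), Mul(-22, Pow(Add(22, Mul(5, Rational(-1, 13))), -1))) = Add(Mul(9, 15), Mul(-22, Pow(Add(22, Rational(-5, 13)), -1))) = Add(135, Mul(-22, Pow(Rational(281, 13), -1))) = Add(135, Mul(-22, Rational(13, 281))) = Add(135, Rational(-286, 281)) = Rational(37649, 281)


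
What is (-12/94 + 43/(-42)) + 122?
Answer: 238555/1974 ≈ 120.85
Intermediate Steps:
(-12/94 + 43/(-42)) + 122 = (-12*1/94 + 43*(-1/42)) + 122 = (-6/47 - 43/42) + 122 = -2273/1974 + 122 = 238555/1974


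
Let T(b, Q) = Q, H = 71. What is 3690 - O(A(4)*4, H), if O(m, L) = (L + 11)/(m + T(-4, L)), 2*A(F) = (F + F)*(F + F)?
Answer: 734228/199 ≈ 3689.6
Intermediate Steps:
A(F) = 2*F² (A(F) = ((F + F)*(F + F))/2 = ((2*F)*(2*F))/2 = (4*F²)/2 = 2*F²)
O(m, L) = (11 + L)/(L + m) (O(m, L) = (L + 11)/(m + L) = (11 + L)/(L + m))
3690 - O(A(4)*4, H) = 3690 - (11 + 71)/(71 + (2*4²)*4) = 3690 - 82/(71 + (2*16)*4) = 3690 - 82/(71 + 32*4) = 3690 - 82/(71 + 128) = 3690 - 82/199 = 734228/199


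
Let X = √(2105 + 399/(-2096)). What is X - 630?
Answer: -630 + √577930211/524 ≈ -584.12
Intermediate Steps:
X = √577930211/524 (X = √(2105 + 399*(-1/2096)) = √(2105 - 399/2096) = √(4411681/2096) = √577930211/524 ≈ 45.878)
X - 630 = √577930211/524 - 630 = -630 + √577930211/524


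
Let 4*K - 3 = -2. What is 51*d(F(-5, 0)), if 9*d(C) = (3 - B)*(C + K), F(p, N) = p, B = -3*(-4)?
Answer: 969/4 ≈ 242.25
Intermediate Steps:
K = ¼ (K = ¾ + (¼)*(-2) = ¾ - ½ = ¼ ≈ 0.25000)
B = 12
d(C) = -¼ - C (d(C) = ((3 - 1*12)*(C + ¼))/9 = ((3 - 12)*(¼ + C))/9 = (-9*(¼ + C))/9 = (-9/4 - 9*C)/9 = -¼ - C)
51*d(F(-5, 0)) = 51*(-¼ - 1*(-5)) = 51*(-¼ + 5) = 51*(19/4) = 969/4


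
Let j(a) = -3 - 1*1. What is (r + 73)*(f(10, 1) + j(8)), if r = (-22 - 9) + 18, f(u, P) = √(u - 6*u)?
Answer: -240 + 300*I*√2 ≈ -240.0 + 424.26*I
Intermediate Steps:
f(u, P) = √5*√(-u) (f(u, P) = √(-5*u) = √5*√(-u))
r = -13 (r = -31 + 18 = -13)
j(a) = -4 (j(a) = -3 - 1 = -4)
(r + 73)*(f(10, 1) + j(8)) = (-13 + 73)*(√5*√(-1*10) - 4) = 60*(√5*√(-10) - 4) = 60*(√5*(I*√10) - 4) = 60*(5*I*√2 - 4) = 60*(-4 + 5*I*√2) = -240 + 300*I*√2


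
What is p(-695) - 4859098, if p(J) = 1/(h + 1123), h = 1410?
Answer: -12308095233/2533 ≈ -4.8591e+6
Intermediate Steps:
p(J) = 1/2533 (p(J) = 1/(1410 + 1123) = 1/2533)
p(-695) - 4859098 = 1/2533 - 4859098 = -12308095233/2533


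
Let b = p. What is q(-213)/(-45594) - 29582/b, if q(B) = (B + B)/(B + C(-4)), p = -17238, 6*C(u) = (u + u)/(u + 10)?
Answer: 4229097430/2464439289 ≈ 1.7160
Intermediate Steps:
C(u) = u/(3*(10 + u)) (C(u) = ((u + u)/(u + 10))/6 = ((2*u)/(10 + u))/6 = (2*u/(10 + u))/6 = u/(3*(10 + u)))
q(B) = 2*B/(-2/9 + B) (q(B) = (B + B)/(B + (1/3)*(-4)/(10 - 4)) = (2*B)/(B + (1/3)*(-4)/6) = (2*B)/(B + (1/3)*(-4)*(1/6)) = (2*B)/(B - 2/9) = (2*B)/(-2/9 + B) = 2*B/(-2/9 + B))
b = -17238
q(-213)/(-45594) - 29582/b = (18*(-213)/(-2 + 9*(-213)))/(-45594) - 29582/(-17238) = (18*(-213)/(-2 - 1917))*(-1/45594) - 29582*(-1/17238) = (18*(-213)/(-1919))*(-1/45594) + 14791/8619 = (18*(-213)*(-1/1919))*(-1/45594) + 14791/8619 = (3834/1919)*(-1/45594) + 14791/8619 = -213/4860827 + 14791/8619 = 4229097430/2464439289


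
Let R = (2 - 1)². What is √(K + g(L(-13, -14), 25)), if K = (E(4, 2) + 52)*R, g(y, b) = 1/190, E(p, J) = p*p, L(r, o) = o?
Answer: √2454990/190 ≈ 8.2465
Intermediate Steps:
E(p, J) = p²
g(y, b) = 1/190
R = 1 (R = 1² = 1)
K = 68 (K = (4² + 52)*1 = (16 + 52)*1 = 68*1 = 68)
√(K + g(L(-13, -14), 25)) = √(68 + 1/190) = √(12921/190) = √2454990/190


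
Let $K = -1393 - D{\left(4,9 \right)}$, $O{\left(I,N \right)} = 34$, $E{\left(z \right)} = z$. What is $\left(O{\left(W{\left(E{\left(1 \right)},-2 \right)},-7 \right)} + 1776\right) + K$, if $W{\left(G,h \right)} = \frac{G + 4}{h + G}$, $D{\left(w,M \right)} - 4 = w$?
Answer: $409$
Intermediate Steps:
$D{\left(w,M \right)} = 4 + w$
$W{\left(G,h \right)} = \frac{4 + G}{G + h}$
$K = -1401$ ($K = -1393 - \left(4 + 4\right) = -1393 - 8 = -1401$)
$\left(O{\left(W{\left(E{\left(1 \right)},-2 \right)},-7 \right)} + 1776\right) + K = \left(34 + 1776\right) - 1401 = 1810 - 1401 = 409$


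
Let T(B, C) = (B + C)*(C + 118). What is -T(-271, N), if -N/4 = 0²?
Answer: 31978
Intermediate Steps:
N = 0 (N = -4*0² = -4*0 = 0)
T(B, C) = (118 + C)*(B + C) (T(B, C) = (B + C)*(118 + C) = (118 + C)*(B + C))
-T(-271, N) = -(0² + 118*(-271) + 118*0 - 271*0) = -(0 - 31978 + 0 + 0) = -1*(-31978) = 31978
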